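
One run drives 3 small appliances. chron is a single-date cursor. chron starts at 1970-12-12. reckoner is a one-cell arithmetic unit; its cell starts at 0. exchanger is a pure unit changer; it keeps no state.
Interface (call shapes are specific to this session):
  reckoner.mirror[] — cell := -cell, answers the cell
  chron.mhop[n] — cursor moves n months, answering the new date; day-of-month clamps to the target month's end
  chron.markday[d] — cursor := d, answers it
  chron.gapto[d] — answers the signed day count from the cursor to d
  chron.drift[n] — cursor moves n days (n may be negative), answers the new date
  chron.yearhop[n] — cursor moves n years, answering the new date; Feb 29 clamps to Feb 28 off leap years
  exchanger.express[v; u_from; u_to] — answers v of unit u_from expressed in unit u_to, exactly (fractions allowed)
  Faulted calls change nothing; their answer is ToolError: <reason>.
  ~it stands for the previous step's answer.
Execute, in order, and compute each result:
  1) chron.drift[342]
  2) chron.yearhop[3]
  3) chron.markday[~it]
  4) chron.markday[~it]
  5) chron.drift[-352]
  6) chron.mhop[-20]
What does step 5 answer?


;; 1. chron.drift(342) : 1971-11-19
;; 2. chron.yearhop(3) : 1974-11-19
;; 3. chron.markday(~it) : 1974-11-19
;; 4. chron.markday(~it) : 1974-11-19
;; 5. chron.drift(-352) : 1973-12-02
;; 6. chron.mhop(-20) : 1972-04-02

Answer: 1973-12-02


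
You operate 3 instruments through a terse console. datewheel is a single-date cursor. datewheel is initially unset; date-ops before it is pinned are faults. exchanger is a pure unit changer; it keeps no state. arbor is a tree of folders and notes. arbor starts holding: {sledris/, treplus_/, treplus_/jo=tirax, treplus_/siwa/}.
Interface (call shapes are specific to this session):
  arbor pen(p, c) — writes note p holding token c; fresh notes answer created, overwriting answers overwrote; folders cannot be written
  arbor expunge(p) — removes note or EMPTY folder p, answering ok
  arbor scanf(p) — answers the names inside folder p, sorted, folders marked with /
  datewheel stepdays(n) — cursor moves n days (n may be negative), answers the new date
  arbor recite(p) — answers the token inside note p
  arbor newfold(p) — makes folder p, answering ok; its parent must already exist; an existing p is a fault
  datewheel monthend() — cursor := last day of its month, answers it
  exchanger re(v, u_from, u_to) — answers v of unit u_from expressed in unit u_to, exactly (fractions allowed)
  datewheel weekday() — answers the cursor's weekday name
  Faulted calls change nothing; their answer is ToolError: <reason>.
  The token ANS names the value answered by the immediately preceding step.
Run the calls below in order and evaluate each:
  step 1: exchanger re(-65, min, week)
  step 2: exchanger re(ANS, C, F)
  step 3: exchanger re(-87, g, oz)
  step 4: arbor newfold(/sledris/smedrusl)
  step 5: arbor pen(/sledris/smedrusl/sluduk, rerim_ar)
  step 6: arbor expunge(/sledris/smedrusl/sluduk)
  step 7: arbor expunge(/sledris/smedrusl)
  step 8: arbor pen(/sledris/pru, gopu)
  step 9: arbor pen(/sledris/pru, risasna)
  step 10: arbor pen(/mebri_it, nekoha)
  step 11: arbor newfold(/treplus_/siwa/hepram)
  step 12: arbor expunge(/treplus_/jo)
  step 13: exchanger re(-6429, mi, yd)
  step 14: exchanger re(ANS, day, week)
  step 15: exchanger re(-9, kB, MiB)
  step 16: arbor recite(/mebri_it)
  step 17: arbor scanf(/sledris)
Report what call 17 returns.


% exchanger re(v='-65', u_from='min', u_to='week') ~> -13/2016
% exchanger re(v='ANS', u_from='C', u_to='F') ~> 35827/1120
% exchanger re(v='-87', u_from='g', u_to='oz') ~> -139200000/45359237
% arbor newfold(p='/sledris/smedrusl') ~> ok
% arbor pen(p='/sledris/smedrusl/sluduk', c='rerim_ar') ~> created
% arbor expunge(p='/sledris/smedrusl/sluduk') ~> ok
% arbor expunge(p='/sledris/smedrusl') ~> ok
% arbor pen(p='/sledris/pru', c='gopu') ~> created
% arbor pen(p='/sledris/pru', c='risasna') ~> overwrote
% arbor pen(p='/mebri_it', c='nekoha') ~> created
% arbor newfold(p='/treplus_/siwa/hepram') ~> ok
% arbor expunge(p='/treplus_/jo') ~> ok
% exchanger re(v='-6429', u_from='mi', u_to='yd') ~> -11315040
% exchanger re(v='ANS', u_from='day', u_to='week') ~> -11315040/7
% exchanger re(v='-9', u_from='kB', u_to='MiB') ~> -1125/131072
% arbor recite(p='/mebri_it') ~> nekoha
% arbor scanf(p='/sledris') ~> [pru]

Answer: [pru]


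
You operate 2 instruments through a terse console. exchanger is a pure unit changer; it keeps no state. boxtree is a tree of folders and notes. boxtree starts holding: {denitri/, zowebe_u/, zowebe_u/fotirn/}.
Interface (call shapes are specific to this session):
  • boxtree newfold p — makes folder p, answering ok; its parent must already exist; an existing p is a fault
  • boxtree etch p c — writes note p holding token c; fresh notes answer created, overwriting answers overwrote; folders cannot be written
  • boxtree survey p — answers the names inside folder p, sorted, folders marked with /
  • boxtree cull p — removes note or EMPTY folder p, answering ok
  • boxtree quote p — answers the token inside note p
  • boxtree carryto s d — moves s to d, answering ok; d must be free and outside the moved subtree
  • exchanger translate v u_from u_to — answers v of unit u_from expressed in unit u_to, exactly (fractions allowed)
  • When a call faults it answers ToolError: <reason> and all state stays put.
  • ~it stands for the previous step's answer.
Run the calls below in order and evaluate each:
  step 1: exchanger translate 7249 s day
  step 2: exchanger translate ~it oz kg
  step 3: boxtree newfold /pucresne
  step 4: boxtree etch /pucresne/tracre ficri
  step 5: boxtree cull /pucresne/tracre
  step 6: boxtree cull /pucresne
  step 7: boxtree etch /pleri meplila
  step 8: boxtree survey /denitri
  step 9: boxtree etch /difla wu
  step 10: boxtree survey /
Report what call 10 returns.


I try exchanger translate using v→7249, u_from→s, u_to→day, and get 7249/86400.
I invoke exchanger translate using v→~it, u_from→oz, u_to→kg: 328809109013/138240000000000.
I invoke boxtree newfold using p→/pucresne, and see ok.
I invoke boxtree etch using p→/pucresne/tracre, c→ficri, and get created.
Then boxtree cull using p→/pucresne/tracre, and get ok.
I run boxtree cull using p→/pucresne, giving ok.
Next I call boxtree etch using p→/pleri, c→meplila, yielding created.
Next I call boxtree survey using p→/denitri, → [].
Then boxtree etch using p→/difla, c→wu, giving created.
Invoking boxtree survey using p→/, and observe [denitri/, difla, pleri, zowebe_u/].

Answer: [denitri/, difla, pleri, zowebe_u/]


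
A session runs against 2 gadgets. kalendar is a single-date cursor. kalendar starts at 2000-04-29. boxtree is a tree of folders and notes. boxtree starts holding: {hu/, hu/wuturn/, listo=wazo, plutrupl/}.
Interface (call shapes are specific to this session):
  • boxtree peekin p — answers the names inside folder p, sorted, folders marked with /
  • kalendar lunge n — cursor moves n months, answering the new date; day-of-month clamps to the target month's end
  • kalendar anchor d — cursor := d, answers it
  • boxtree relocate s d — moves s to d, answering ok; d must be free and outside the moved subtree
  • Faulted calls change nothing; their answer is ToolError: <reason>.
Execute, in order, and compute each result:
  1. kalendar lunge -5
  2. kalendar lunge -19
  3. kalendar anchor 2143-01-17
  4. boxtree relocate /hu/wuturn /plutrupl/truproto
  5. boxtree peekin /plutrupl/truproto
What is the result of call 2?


Step: kalendar lunge[n→-5]
Result: 1999-11-29
Step: kalendar lunge[n→-19]
Result: 1998-04-29
Step: kalendar anchor[d→2143-01-17]
Result: 2143-01-17
Step: boxtree relocate[s→/hu/wuturn; d→/plutrupl/truproto]
Result: ok
Step: boxtree peekin[p→/plutrupl/truproto]
Result: []

Answer: 1998-04-29


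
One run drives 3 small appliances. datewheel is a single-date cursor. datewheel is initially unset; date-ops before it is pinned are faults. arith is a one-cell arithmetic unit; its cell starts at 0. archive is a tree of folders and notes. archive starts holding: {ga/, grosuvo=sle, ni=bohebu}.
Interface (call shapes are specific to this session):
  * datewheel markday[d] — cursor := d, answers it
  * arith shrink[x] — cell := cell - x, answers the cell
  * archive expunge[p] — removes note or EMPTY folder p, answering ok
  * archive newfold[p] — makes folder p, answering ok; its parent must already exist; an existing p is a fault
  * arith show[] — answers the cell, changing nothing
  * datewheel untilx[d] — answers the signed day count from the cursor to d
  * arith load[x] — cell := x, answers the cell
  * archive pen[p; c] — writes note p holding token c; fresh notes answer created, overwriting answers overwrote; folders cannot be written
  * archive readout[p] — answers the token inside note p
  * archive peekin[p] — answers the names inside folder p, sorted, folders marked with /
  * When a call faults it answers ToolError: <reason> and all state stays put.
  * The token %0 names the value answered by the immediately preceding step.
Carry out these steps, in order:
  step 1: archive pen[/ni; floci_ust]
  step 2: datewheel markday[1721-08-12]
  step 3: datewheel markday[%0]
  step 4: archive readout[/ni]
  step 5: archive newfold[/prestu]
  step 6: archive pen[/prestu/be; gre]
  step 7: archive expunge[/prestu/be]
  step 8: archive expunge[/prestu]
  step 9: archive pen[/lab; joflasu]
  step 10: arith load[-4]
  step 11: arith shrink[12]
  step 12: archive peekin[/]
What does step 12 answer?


CALL archive pen[p→/ni; c→floci_ust]
RET  overwrote
CALL datewheel markday[d→1721-08-12]
RET  1721-08-12
CALL datewheel markday[d→%0]
RET  1721-08-12
CALL archive readout[p→/ni]
RET  floci_ust
CALL archive newfold[p→/prestu]
RET  ok
CALL archive pen[p→/prestu/be; c→gre]
RET  created
CALL archive expunge[p→/prestu/be]
RET  ok
CALL archive expunge[p→/prestu]
RET  ok
CALL archive pen[p→/lab; c→joflasu]
RET  created
CALL arith load[x→-4]
RET  -4
CALL arith shrink[x→12]
RET  -16
CALL archive peekin[p→/]
RET  [ga/, grosuvo, lab, ni]

Answer: [ga/, grosuvo, lab, ni]


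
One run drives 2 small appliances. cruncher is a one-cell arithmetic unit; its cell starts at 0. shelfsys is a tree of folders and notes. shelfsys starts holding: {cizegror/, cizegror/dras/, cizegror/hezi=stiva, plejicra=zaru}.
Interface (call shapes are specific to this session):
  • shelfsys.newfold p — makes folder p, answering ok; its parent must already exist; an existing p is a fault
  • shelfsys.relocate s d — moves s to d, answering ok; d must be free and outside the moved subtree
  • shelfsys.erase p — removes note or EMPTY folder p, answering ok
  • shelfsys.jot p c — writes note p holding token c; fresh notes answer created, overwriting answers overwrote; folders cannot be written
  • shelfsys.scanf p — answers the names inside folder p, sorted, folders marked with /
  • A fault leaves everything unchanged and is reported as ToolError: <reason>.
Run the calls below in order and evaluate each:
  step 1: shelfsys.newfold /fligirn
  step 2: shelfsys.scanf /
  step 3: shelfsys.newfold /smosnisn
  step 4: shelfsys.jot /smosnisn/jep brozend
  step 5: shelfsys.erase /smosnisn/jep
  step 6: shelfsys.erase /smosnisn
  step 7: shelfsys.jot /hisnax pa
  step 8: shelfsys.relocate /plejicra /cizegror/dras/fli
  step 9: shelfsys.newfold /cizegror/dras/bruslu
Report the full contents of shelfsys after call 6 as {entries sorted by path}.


;; shelfsys.newfold(/fligirn) ~> ok
;; shelfsys.scanf(/) ~> [cizegror/, fligirn/, plejicra]
;; shelfsys.newfold(/smosnisn) ~> ok
;; shelfsys.jot(/smosnisn/jep, brozend) ~> created
;; shelfsys.erase(/smosnisn/jep) ~> ok
;; shelfsys.erase(/smosnisn) ~> ok
;; shelfsys.jot(/hisnax, pa) ~> created
;; shelfsys.relocate(/plejicra, /cizegror/dras/fli) ~> ok
;; shelfsys.newfold(/cizegror/dras/bruslu) ~> ok

Answer: {cizegror/, cizegror/dras/, cizegror/hezi=stiva, fligirn/, plejicra=zaru}


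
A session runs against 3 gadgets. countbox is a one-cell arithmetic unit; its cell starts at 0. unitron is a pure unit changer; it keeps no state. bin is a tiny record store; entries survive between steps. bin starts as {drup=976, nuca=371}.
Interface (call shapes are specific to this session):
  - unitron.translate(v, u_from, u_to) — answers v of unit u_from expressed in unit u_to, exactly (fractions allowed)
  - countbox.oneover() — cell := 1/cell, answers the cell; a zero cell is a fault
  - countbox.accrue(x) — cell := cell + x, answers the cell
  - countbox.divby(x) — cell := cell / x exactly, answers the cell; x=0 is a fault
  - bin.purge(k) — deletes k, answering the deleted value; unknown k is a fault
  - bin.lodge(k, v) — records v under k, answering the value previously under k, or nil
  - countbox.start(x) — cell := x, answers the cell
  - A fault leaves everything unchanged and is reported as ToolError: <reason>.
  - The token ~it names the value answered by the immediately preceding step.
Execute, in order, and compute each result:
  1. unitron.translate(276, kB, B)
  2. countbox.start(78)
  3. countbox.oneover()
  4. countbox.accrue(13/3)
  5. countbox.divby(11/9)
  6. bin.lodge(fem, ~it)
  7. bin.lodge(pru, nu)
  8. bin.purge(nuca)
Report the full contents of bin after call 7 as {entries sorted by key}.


→ unitron.translate(v='276', u_from='kB', u_to='B')
← 276000
→ countbox.start(x='78')
← 78
→ countbox.oneover()
← 1/78
→ countbox.accrue(x='13/3')
← 113/26
→ countbox.divby(x='11/9')
← 1017/286
→ bin.lodge(k='fem', v='~it')
← nil
→ bin.lodge(k='pru', v='nu')
← nil
→ bin.purge(k='nuca')
← 371

Answer: {drup=976, fem=1017/286, nuca=371, pru=nu}


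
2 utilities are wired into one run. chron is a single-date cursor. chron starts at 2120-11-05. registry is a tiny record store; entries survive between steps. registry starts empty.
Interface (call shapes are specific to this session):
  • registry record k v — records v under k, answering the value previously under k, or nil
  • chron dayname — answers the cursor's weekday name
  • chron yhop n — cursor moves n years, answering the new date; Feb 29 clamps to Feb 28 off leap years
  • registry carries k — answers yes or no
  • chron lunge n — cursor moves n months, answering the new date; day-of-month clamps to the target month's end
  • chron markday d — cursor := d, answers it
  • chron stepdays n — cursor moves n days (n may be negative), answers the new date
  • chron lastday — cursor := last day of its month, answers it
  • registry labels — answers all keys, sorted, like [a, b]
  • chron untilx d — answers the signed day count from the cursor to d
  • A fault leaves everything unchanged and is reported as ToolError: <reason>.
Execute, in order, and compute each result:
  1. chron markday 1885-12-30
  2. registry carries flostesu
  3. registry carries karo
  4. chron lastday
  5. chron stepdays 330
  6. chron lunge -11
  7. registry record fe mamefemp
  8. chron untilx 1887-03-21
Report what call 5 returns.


>>> chron markday d→1885-12-30
[out] 1885-12-30
>>> registry carries k→flostesu
[out] no
>>> registry carries k→karo
[out] no
>>> chron lastday
[out] 1885-12-31
>>> chron stepdays n→330
[out] 1886-11-26
>>> chron lunge n→-11
[out] 1885-12-26
>>> registry record k→fe v→mamefemp
[out] nil
>>> chron untilx d→1887-03-21
[out] 450

Answer: 1886-11-26


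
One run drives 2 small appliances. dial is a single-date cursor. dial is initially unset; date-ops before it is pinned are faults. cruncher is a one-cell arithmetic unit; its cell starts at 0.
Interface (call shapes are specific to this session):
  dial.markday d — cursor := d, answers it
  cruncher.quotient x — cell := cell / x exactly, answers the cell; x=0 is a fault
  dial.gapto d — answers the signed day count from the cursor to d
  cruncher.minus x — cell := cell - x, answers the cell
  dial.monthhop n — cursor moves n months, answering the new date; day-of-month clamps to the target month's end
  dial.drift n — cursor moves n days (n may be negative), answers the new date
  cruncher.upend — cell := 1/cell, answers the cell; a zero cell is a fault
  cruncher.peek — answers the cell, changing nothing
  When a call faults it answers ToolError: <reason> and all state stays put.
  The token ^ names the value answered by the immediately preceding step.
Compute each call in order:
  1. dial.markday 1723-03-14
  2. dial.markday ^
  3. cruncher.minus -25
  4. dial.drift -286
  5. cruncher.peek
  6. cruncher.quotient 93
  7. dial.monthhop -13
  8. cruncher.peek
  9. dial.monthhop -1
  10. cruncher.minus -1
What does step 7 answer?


-- 1. dial.markday(d: 1723-03-14) -> 1723-03-14
-- 2. dial.markday(d: ^) -> 1723-03-14
-- 3. cruncher.minus(x: -25) -> 25
-- 4. dial.drift(n: -286) -> 1722-06-01
-- 5. cruncher.peek() -> 25
-- 6. cruncher.quotient(x: 93) -> 25/93
-- 7. dial.monthhop(n: -13) -> 1721-05-01
-- 8. cruncher.peek() -> 25/93
-- 9. dial.monthhop(n: -1) -> 1721-04-01
-- 10. cruncher.minus(x: -1) -> 118/93

Answer: 1721-05-01


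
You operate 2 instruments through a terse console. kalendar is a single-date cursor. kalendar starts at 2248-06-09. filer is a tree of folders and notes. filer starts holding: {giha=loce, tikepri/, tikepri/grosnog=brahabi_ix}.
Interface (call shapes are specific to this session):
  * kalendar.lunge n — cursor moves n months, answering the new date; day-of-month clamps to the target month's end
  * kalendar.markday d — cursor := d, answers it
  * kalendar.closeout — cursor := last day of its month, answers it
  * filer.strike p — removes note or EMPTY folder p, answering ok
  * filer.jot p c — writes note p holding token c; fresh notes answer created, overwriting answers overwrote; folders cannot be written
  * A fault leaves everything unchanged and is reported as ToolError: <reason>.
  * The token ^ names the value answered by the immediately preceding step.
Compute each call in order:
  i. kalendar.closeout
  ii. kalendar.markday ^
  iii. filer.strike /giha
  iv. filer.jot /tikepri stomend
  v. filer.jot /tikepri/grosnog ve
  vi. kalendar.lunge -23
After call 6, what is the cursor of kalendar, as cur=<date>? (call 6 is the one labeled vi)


Answer: cur=2246-07-30

Derivation:
$ closeout
  2248-06-30
$ markday d='^'
  2248-06-30
$ strike p='/giha'
  ok
$ jot p='/tikepri' c='stomend'
  ToolError: is a directory
$ jot p='/tikepri/grosnog' c='ve'
  overwrote
$ lunge n='-23'
  2246-07-30


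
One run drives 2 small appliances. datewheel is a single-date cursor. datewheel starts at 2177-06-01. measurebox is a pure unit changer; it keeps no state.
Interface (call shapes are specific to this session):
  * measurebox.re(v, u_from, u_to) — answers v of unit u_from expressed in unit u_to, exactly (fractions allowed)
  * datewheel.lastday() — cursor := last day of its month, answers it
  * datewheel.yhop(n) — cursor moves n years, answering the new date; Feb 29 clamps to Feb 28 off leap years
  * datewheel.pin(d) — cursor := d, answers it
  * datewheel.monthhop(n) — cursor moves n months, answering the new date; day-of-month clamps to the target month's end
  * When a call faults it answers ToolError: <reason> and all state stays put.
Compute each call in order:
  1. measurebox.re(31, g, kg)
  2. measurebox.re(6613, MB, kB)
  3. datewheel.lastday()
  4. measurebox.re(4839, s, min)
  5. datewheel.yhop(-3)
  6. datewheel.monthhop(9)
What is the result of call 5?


Answer: 2174-06-30

Derivation:
>>> re v=31 u_from=g u_to=kg
  31/1000
>>> re v=6613 u_from=MB u_to=kB
  6613000
>>> lastday
  2177-06-30
>>> re v=4839 u_from=s u_to=min
  1613/20
>>> yhop n=-3
  2174-06-30
>>> monthhop n=9
  2175-03-30


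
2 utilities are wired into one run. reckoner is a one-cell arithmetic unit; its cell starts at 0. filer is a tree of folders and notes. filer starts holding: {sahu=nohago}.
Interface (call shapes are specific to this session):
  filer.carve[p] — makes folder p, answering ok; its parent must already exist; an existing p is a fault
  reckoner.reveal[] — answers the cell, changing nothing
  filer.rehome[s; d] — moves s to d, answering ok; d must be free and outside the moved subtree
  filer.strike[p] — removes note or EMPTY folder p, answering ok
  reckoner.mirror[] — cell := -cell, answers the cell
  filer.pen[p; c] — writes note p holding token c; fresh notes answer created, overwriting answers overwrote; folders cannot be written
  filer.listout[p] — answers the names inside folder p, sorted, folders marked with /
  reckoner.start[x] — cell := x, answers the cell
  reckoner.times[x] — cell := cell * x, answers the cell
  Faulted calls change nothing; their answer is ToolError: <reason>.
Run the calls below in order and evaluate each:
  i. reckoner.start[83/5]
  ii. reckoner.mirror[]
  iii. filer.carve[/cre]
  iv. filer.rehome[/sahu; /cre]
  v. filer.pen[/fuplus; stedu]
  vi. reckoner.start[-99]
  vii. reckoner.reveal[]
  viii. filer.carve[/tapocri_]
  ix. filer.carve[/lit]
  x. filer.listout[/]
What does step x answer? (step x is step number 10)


Answer: [cre/, fuplus, lit/, sahu, tapocri_/]

Derivation:
;; 1. start(x=83/5) : 83/5
;; 2. mirror() : -83/5
;; 3. carve(p=/cre) : ok
;; 4. rehome(s=/sahu, d=/cre) : ToolError: exists
;; 5. pen(p=/fuplus, c=stedu) : created
;; 6. start(x=-99) : -99
;; 7. reveal() : -99
;; 8. carve(p=/tapocri_) : ok
;; 9. carve(p=/lit) : ok
;; 10. listout(p=/) : [cre/, fuplus, lit/, sahu, tapocri_/]


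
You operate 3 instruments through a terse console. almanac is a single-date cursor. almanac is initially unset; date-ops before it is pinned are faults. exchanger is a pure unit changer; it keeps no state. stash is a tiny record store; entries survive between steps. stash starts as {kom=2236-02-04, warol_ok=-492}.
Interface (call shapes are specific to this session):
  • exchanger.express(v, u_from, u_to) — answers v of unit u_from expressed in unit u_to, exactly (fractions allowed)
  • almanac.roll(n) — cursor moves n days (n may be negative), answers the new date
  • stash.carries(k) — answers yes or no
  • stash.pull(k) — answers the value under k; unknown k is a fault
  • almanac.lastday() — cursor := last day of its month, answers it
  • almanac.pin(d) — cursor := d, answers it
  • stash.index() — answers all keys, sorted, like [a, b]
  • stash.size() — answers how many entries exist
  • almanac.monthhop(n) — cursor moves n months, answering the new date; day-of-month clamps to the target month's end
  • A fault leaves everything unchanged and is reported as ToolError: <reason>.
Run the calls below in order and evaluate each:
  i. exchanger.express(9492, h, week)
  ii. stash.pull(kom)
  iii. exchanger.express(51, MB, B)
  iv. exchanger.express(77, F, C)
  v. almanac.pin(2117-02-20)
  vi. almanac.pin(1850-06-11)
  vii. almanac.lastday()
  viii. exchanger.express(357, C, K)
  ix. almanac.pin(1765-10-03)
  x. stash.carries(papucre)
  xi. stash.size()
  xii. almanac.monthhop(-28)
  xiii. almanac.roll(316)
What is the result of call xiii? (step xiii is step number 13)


Calling exchanger.express(v: 9492, u_from: h, u_to: week), and see 113/2.
I run stash.pull(k: kom), giving 2236-02-04.
I invoke exchanger.express(v: 51, u_from: MB, u_to: B), → 51000000.
Using exchanger.express(v: 77, u_from: F, u_to: C), yielding 25.
Next I call almanac.pin(d: 2117-02-20), giving 2117-02-20.
Next I call almanac.pin(d: 1850-06-11), and see 1850-06-11.
Then almanac.lastday, yielding 1850-06-30.
Now I run exchanger.express(v: 357, u_from: C, u_to: K), and observe 12603/20.
Now I run almanac.pin(d: 1765-10-03), giving 1765-10-03.
Next I call stash.carries(k: papucre), and see no.
I try stash.size(), → 2.
Using almanac.monthhop(n: -28), and see 1763-06-03.
Using almanac.roll(n: 316), and observe 1764-04-14.

Answer: 1764-04-14


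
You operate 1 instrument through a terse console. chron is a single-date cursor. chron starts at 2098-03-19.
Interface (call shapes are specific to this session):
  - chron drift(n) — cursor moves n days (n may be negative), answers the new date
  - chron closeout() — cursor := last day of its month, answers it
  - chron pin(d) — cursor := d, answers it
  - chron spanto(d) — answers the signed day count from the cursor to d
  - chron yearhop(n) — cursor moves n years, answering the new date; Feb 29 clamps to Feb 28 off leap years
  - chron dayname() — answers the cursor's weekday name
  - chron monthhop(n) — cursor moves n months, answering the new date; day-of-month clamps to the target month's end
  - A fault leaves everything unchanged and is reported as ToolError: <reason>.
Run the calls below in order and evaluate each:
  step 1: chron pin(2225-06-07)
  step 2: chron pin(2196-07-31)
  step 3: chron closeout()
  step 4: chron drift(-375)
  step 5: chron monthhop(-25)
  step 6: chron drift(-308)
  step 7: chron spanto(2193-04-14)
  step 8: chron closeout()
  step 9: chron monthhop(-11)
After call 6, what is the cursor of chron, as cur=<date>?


Answer: cur=2192-08-18

Derivation:
Act: chron pin[2225-06-07]
Obs: 2225-06-07
Act: chron pin[2196-07-31]
Obs: 2196-07-31
Act: chron closeout[]
Obs: 2196-07-31
Act: chron drift[-375]
Obs: 2195-07-22
Act: chron monthhop[-25]
Obs: 2193-06-22
Act: chron drift[-308]
Obs: 2192-08-18
Act: chron spanto[2193-04-14]
Obs: 239
Act: chron closeout[]
Obs: 2192-08-31
Act: chron monthhop[-11]
Obs: 2191-09-30


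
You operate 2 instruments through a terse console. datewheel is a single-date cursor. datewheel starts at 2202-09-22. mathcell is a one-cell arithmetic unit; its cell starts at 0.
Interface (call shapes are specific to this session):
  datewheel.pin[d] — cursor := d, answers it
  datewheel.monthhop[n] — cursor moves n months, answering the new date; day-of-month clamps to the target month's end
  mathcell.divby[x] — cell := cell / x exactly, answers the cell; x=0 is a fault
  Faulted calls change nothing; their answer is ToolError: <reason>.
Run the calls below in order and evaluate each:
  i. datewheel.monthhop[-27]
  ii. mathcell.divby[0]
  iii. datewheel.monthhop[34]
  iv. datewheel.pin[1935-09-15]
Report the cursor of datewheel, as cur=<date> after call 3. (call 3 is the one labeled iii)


Answer: cur=2203-04-22

Derivation:
-> monthhop(-27)
<- 2200-06-22
-> divby(0)
<- ToolError: division by zero
-> monthhop(34)
<- 2203-04-22
-> pin(1935-09-15)
<- 1935-09-15


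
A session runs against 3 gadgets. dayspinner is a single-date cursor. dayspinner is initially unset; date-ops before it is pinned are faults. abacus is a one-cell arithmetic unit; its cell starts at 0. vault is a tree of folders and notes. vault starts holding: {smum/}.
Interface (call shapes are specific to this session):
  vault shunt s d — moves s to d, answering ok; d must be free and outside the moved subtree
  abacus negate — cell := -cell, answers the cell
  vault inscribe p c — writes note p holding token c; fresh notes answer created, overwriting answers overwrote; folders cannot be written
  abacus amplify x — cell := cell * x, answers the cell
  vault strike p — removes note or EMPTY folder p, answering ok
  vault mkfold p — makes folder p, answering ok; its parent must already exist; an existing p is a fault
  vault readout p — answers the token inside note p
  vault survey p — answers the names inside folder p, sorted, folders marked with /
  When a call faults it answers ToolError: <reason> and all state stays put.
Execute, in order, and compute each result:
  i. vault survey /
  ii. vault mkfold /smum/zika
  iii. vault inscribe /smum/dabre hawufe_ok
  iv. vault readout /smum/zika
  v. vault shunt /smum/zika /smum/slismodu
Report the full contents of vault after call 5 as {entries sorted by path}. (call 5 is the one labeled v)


! 1. vault survey(p: /) => [smum/]
! 2. vault mkfold(p: /smum/zika) => ok
! 3. vault inscribe(p: /smum/dabre, c: hawufe_ok) => created
! 4. vault readout(p: /smum/zika) => ToolError: is a directory
! 5. vault shunt(s: /smum/zika, d: /smum/slismodu) => ok

Answer: {smum/, smum/dabre=hawufe_ok, smum/slismodu/}


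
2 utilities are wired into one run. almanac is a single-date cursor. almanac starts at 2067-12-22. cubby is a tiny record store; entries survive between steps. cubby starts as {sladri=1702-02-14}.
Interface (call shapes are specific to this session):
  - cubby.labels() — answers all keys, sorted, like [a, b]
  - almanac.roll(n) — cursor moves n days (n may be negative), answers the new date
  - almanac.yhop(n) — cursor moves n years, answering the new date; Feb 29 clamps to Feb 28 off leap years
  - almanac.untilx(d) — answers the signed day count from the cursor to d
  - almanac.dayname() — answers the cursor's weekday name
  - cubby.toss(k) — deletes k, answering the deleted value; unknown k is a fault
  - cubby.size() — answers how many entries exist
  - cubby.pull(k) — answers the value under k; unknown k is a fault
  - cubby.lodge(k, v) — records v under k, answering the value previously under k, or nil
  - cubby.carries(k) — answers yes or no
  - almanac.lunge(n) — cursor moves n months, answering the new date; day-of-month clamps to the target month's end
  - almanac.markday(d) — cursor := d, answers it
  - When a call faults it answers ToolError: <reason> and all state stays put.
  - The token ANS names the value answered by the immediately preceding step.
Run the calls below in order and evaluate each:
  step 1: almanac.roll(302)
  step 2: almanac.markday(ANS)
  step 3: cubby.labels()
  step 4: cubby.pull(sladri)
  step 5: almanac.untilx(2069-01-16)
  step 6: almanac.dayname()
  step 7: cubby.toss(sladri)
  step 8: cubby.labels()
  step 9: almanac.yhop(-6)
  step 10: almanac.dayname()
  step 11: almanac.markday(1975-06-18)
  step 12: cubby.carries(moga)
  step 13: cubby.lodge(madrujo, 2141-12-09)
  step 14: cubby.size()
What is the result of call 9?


·→ almanac.roll(302)
·← 2068-10-19
·→ almanac.markday(ANS)
·← 2068-10-19
·→ cubby.labels()
·← [sladri]
·→ cubby.pull(sladri)
·← 1702-02-14
·→ almanac.untilx(2069-01-16)
·← 89
·→ almanac.dayname()
·← Friday
·→ cubby.toss(sladri)
·← 1702-02-14
·→ cubby.labels()
·← []
·→ almanac.yhop(-6)
·← 2062-10-19
·→ almanac.dayname()
·← Thursday
·→ almanac.markday(1975-06-18)
·← 1975-06-18
·→ cubby.carries(moga)
·← no
·→ cubby.lodge(madrujo, 2141-12-09)
·← nil
·→ cubby.size()
·← 1

Answer: 2062-10-19


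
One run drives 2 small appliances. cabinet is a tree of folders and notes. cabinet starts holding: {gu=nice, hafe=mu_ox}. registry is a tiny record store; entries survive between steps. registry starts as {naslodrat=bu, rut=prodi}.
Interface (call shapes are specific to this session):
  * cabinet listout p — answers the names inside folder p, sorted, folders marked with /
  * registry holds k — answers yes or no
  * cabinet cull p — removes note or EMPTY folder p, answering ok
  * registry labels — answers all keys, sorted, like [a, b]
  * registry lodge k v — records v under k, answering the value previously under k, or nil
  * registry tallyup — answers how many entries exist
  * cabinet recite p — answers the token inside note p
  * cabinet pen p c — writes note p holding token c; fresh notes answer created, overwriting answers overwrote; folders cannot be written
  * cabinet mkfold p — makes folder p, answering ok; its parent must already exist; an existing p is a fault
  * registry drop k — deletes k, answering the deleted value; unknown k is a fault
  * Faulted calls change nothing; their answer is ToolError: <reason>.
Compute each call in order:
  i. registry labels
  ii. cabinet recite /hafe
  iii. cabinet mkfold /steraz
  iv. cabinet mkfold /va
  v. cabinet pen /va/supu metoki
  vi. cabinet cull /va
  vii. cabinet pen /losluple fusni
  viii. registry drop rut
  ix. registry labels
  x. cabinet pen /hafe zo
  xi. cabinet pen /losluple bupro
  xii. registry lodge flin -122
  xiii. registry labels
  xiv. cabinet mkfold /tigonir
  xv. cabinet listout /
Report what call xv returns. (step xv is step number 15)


% registry labels
= [naslodrat, rut]
% cabinet recite p→/hafe
= mu_ox
% cabinet mkfold p→/steraz
= ok
% cabinet mkfold p→/va
= ok
% cabinet pen p→/va/supu c→metoki
= created
% cabinet cull p→/va
= ToolError: not empty
% cabinet pen p→/losluple c→fusni
= created
% registry drop k→rut
= prodi
% registry labels
= [naslodrat]
% cabinet pen p→/hafe c→zo
= overwrote
% cabinet pen p→/losluple c→bupro
= overwrote
% registry lodge k→flin v→-122
= nil
% registry labels
= [flin, naslodrat]
% cabinet mkfold p→/tigonir
= ok
% cabinet listout p→/
= [gu, hafe, losluple, steraz/, tigonir/, va/]

Answer: [gu, hafe, losluple, steraz/, tigonir/, va/]


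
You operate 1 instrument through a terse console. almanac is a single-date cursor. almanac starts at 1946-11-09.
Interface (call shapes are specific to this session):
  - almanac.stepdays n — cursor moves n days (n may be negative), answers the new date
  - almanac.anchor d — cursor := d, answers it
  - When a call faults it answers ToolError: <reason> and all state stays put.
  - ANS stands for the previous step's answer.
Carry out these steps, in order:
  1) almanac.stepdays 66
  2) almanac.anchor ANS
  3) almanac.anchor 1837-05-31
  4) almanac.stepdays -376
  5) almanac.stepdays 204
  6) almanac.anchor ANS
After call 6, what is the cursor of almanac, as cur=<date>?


==> stepdays(66)
<== 1947-01-14
==> anchor(ANS)
<== 1947-01-14
==> anchor(1837-05-31)
<== 1837-05-31
==> stepdays(-376)
<== 1836-05-20
==> stepdays(204)
<== 1836-12-10
==> anchor(ANS)
<== 1836-12-10

Answer: cur=1836-12-10


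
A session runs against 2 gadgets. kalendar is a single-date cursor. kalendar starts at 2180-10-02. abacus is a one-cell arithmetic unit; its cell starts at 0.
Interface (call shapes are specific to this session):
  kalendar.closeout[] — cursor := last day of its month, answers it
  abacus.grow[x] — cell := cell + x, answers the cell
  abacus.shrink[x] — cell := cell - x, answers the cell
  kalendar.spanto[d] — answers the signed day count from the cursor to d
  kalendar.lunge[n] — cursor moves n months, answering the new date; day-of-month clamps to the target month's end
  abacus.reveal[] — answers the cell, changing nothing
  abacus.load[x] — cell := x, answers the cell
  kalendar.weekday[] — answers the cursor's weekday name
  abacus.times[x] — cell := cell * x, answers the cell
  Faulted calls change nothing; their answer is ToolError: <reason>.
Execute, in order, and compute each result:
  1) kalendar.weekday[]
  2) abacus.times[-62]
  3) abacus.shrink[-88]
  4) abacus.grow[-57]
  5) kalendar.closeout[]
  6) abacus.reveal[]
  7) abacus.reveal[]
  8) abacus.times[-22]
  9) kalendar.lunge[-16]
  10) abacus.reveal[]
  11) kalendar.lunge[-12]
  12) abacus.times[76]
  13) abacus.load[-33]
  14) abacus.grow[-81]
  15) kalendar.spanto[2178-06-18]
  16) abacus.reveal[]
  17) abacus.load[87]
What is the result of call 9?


Answer: 2179-06-30

Derivation:
I invoke weekday: Monday.
I try times on x: -62, and see 0.
Invoking shrink on x: -88, yielding 88.
I run grow on x: -57, yielding 31.
Using closeout(), giving 2180-10-31.
I call reveal, → 31.
Next I call reveal, and get 31.
I use times on x: -22, and get -682.
Now I run lunge on n: -16, and see 2179-06-30.
Invoking reveal, — result: -682.
I use lunge on n: -12, giving 2178-06-30.
I try times on x: 76, and observe -51832.
Invoking load on x: -33, yielding -33.
I invoke grow on x: -81, yielding -114.
I invoke spanto on d: 2178-06-18, → -12.
I invoke reveal, — result: -114.
Then load on x: 87, and get 87.


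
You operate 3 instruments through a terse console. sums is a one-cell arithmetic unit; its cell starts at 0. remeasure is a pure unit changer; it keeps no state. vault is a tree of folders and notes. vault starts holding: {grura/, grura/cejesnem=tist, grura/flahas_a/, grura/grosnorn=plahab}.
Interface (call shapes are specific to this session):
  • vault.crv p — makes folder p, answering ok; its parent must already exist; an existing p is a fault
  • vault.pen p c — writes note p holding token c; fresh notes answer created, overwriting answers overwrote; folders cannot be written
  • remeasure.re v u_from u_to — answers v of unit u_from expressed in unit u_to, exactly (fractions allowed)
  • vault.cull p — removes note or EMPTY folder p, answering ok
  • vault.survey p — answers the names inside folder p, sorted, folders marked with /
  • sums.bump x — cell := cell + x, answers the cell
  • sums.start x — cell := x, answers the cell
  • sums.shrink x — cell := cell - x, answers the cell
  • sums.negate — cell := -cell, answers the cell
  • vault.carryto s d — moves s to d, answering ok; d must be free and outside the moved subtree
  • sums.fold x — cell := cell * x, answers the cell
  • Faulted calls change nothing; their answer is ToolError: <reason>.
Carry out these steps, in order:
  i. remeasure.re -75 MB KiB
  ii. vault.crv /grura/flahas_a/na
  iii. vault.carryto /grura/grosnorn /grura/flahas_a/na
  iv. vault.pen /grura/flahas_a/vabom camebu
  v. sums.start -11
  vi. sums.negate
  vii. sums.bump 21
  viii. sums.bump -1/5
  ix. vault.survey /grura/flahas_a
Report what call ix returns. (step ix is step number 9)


Answer: [na/, vabom]

Derivation:
CALL re[v→-75; u_from→MB; u_to→KiB]
RET  -1171875/16
CALL crv[p→/grura/flahas_a/na]
RET  ok
CALL carryto[s→/grura/grosnorn; d→/grura/flahas_a/na]
RET  ToolError: exists
CALL pen[p→/grura/flahas_a/vabom; c→camebu]
RET  created
CALL start[x→-11]
RET  -11
CALL negate[]
RET  11
CALL bump[x→21]
RET  32
CALL bump[x→-1/5]
RET  159/5
CALL survey[p→/grura/flahas_a]
RET  [na/, vabom]


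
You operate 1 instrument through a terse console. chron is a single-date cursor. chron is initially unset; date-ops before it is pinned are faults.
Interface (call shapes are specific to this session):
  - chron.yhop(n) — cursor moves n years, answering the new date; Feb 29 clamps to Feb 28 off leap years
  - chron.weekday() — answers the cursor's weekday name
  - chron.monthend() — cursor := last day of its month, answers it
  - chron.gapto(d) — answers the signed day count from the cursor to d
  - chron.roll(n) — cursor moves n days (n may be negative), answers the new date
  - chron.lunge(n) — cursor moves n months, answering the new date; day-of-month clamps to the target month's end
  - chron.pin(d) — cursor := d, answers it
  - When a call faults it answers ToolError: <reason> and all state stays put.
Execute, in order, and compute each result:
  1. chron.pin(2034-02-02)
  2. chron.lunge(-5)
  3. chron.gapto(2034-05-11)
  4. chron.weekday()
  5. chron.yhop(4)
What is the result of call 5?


[in] chron.pin d='2034-02-02'
:: 2034-02-02
[in] chron.lunge n='-5'
:: 2033-09-02
[in] chron.gapto d='2034-05-11'
:: 251
[in] chron.weekday
:: Friday
[in] chron.yhop n='4'
:: 2037-09-02

Answer: 2037-09-02


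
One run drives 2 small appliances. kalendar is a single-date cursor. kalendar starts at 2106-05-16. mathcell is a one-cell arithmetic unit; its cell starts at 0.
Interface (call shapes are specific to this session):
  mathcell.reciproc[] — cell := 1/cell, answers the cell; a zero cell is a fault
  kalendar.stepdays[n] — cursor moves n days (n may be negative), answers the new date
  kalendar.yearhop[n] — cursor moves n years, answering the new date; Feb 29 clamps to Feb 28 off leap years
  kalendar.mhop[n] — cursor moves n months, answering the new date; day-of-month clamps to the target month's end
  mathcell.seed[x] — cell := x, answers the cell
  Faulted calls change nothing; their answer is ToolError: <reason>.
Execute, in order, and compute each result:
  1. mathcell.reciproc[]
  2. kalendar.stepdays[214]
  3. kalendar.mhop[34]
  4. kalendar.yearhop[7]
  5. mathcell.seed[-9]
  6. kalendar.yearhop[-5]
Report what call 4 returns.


==> reciproc()
<== ToolError: reciprocal of zero
==> stepdays(n: 214)
<== 2106-12-16
==> mhop(n: 34)
<== 2109-10-16
==> yearhop(n: 7)
<== 2116-10-16
==> seed(x: -9)
<== -9
==> yearhop(n: -5)
<== 2111-10-16

Answer: 2116-10-16
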